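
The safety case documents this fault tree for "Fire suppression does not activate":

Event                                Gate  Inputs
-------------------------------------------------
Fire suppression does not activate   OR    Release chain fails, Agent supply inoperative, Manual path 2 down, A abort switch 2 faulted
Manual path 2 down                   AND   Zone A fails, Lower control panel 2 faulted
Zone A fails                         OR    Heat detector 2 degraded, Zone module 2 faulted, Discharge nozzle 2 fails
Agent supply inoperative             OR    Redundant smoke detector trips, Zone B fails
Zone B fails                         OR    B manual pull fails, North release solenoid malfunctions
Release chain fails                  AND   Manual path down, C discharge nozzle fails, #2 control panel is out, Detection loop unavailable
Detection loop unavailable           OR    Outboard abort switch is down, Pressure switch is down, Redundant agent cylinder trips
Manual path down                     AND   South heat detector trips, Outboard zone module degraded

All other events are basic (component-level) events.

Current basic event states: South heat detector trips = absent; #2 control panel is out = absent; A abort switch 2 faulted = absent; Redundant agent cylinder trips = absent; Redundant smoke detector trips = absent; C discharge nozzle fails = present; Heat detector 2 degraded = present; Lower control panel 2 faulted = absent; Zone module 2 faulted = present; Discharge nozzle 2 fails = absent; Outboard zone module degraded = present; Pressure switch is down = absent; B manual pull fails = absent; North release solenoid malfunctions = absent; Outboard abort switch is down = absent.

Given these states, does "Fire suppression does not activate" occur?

No

Manual path down [AND]: South heat detector trips=not, Outboard zone module degraded=occurs → not all inputs occur → does not occur.
Detection loop unavailable [OR]: Outboard abort switch is down=not, Pressure switch is down=not, Redundant agent cylinder trips=not → no input occurs → does not occur.
Release chain fails [AND]: Manual path down=not, C discharge nozzle fails=occurs, #2 control panel is out=not, Detection loop unavailable=not → not all inputs occur → does not occur.
Zone B fails [OR]: B manual pull fails=not, North release solenoid malfunctions=not → no input occurs → does not occur.
Agent supply inoperative [OR]: Redundant smoke detector trips=not, Zone B fails=not → no input occurs → does not occur.
Zone A fails [OR]: Heat detector 2 degraded=occurs, Zone module 2 faulted=occurs, Discharge nozzle 2 fails=not → at least one input occurs → occurs.
Manual path 2 down [AND]: Zone A fails=occurs, Lower control panel 2 faulted=not → not all inputs occur → does not occur.
Fire suppression does not activate [OR]: Release chain fails=not, Agent supply inoperative=not, Manual path 2 down=not, A abort switch 2 faulted=not → no input occurs → does not occur.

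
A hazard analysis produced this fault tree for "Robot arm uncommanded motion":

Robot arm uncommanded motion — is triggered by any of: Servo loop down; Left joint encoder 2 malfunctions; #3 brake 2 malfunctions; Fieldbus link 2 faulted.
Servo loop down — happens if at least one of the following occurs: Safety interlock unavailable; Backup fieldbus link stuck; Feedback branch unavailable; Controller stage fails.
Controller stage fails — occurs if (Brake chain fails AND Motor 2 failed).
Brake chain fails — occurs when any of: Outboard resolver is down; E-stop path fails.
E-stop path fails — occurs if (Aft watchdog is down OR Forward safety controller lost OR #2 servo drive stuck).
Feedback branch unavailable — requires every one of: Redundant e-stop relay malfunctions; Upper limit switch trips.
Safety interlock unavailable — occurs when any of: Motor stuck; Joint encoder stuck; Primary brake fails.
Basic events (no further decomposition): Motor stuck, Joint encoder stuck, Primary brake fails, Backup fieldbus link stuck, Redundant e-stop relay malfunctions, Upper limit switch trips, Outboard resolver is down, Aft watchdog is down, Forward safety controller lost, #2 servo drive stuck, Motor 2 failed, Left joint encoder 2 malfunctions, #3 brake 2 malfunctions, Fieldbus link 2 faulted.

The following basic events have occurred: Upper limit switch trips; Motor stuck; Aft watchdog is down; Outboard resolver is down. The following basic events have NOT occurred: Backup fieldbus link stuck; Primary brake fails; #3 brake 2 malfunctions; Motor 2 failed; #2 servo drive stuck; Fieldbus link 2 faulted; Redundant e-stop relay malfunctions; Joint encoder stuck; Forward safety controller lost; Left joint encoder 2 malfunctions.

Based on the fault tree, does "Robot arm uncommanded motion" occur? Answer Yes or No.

Safety interlock unavailable [OR]: Motor stuck=occurs, Joint encoder stuck=not, Primary brake fails=not → at least one input occurs → occurs.
Feedback branch unavailable [AND]: Redundant e-stop relay malfunctions=not, Upper limit switch trips=occurs → not all inputs occur → does not occur.
E-stop path fails [OR]: Aft watchdog is down=occurs, Forward safety controller lost=not, #2 servo drive stuck=not → at least one input occurs → occurs.
Brake chain fails [OR]: Outboard resolver is down=occurs, E-stop path fails=occurs → at least one input occurs → occurs.
Controller stage fails [AND]: Brake chain fails=occurs, Motor 2 failed=not → not all inputs occur → does not occur.
Servo loop down [OR]: Safety interlock unavailable=occurs, Backup fieldbus link stuck=not, Feedback branch unavailable=not, Controller stage fails=not → at least one input occurs → occurs.
Robot arm uncommanded motion [OR]: Servo loop down=occurs, Left joint encoder 2 malfunctions=not, #3 brake 2 malfunctions=not, Fieldbus link 2 faulted=not → at least one input occurs → occurs.

Yes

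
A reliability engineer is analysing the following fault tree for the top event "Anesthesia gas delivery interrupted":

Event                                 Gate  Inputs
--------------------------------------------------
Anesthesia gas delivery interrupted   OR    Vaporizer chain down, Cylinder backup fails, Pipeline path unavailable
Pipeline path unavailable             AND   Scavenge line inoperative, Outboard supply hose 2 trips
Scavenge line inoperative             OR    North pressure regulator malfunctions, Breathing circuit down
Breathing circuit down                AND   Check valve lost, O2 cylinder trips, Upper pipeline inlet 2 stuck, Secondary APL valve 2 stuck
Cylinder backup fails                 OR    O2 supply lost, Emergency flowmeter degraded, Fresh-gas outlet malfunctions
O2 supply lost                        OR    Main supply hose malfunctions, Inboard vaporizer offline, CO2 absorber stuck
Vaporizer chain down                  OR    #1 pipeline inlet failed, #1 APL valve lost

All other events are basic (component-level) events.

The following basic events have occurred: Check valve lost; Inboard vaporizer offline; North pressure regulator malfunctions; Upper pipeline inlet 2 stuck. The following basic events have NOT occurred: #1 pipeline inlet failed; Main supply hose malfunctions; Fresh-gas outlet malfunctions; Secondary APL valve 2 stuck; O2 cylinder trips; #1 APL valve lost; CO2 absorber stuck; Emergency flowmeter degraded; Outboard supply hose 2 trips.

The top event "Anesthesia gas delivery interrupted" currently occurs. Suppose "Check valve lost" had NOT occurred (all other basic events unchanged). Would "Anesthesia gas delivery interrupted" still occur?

Yes

Counterfactual: set "Check valve lost" to not occurred.
Vaporizer chain down [OR]: #1 pipeline inlet failed=not, #1 APL valve lost=not → no input occurs → does not occur.
O2 supply lost [OR]: Main supply hose malfunctions=not, Inboard vaporizer offline=occurs, CO2 absorber stuck=not → at least one input occurs → occurs.
Cylinder backup fails [OR]: O2 supply lost=occurs, Emergency flowmeter degraded=not, Fresh-gas outlet malfunctions=not → at least one input occurs → occurs.
Breathing circuit down [AND]: Check valve lost=not, O2 cylinder trips=not, Upper pipeline inlet 2 stuck=occurs, Secondary APL valve 2 stuck=not → not all inputs occur → does not occur.
Scavenge line inoperative [OR]: North pressure regulator malfunctions=occurs, Breathing circuit down=not → at least one input occurs → occurs.
Pipeline path unavailable [AND]: Scavenge line inoperative=occurs, Outboard supply hose 2 trips=not → not all inputs occur → does not occur.
Anesthesia gas delivery interrupted [OR]: Vaporizer chain down=not, Cylinder backup fails=occurs, Pipeline path unavailable=not → at least one input occurs → occurs.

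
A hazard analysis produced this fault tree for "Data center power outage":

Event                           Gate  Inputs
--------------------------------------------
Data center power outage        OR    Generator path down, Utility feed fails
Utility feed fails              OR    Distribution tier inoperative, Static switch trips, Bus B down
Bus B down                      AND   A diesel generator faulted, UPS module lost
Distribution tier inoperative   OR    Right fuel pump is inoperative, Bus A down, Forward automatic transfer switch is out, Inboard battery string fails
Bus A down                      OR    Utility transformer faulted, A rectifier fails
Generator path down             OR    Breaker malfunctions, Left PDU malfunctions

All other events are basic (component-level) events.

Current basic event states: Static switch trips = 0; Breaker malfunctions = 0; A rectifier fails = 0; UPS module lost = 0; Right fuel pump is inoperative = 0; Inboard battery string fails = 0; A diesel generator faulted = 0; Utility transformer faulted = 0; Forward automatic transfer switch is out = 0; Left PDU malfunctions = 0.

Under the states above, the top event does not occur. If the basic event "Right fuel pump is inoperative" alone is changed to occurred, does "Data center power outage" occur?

Yes

Counterfactual: set "Right fuel pump is inoperative" to occurred.
Generator path down [OR]: Breaker malfunctions=not, Left PDU malfunctions=not → no input occurs → does not occur.
Bus A down [OR]: Utility transformer faulted=not, A rectifier fails=not → no input occurs → does not occur.
Distribution tier inoperative [OR]: Right fuel pump is inoperative=occurs, Bus A down=not, Forward automatic transfer switch is out=not, Inboard battery string fails=not → at least one input occurs → occurs.
Bus B down [AND]: A diesel generator faulted=not, UPS module lost=not → not all inputs occur → does not occur.
Utility feed fails [OR]: Distribution tier inoperative=occurs, Static switch trips=not, Bus B down=not → at least one input occurs → occurs.
Data center power outage [OR]: Generator path down=not, Utility feed fails=occurs → at least one input occurs → occurs.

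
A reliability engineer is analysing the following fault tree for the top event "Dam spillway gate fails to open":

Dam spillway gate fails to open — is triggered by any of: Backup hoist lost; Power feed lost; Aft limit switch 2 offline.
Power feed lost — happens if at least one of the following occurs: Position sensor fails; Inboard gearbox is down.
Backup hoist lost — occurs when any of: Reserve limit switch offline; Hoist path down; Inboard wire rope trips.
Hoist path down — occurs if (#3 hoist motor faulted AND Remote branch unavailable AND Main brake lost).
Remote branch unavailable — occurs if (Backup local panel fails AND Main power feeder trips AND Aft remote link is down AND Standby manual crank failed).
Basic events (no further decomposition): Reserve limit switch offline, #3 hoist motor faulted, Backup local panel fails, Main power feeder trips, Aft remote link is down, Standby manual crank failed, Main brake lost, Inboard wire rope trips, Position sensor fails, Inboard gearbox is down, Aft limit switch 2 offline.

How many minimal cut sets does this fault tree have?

6

Remote branch unavailable [AND]: one cut set from each child combined → 1 × 1 × 1 × 1 = 1 cut set(s).
Hoist path down [AND]: one cut set from each child combined → 1 × 1 × 1 = 1 cut set(s).
Backup hoist lost [OR]: union of children's cut sets → 3 cut set(s).
Power feed lost [OR]: union of children's cut sets → 2 cut set(s).
Dam spillway gate fails to open [OR]: union of children's cut sets → 6 cut set(s).
Minimal cut sets: {Reserve limit switch offline}; {#3 hoist motor faulted, Aft remote link is down, Backup local panel fails, Main brake lost, Main power feeder trips, Standby manual crank failed}; {Inboard wire rope trips}; {Position sensor fails}; {Inboard gearbox is down}; {Aft limit switch 2 offline}.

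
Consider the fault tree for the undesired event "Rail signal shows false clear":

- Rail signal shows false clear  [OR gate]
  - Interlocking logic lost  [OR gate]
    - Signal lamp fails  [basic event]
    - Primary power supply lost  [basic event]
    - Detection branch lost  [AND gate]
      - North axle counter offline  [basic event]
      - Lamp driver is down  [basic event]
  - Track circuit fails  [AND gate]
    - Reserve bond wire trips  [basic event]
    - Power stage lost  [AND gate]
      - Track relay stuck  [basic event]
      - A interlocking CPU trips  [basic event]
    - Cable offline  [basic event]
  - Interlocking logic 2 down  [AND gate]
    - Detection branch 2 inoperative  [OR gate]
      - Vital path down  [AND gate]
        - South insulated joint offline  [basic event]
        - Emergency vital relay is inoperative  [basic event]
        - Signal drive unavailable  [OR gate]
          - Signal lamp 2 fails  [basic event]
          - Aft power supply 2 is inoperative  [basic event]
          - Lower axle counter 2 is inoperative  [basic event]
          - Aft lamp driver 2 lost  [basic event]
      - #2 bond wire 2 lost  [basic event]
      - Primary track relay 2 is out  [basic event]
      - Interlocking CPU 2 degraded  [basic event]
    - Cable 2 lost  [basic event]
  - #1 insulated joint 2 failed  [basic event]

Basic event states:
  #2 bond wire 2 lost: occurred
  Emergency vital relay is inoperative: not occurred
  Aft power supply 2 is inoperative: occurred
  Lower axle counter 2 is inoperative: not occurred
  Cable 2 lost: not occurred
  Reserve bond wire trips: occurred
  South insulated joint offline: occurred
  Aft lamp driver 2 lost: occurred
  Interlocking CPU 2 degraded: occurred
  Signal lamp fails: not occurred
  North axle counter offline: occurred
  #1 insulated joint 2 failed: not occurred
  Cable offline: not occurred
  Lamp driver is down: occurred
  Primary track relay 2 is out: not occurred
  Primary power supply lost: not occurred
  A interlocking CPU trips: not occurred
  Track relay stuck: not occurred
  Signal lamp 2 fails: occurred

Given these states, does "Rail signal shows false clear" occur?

Yes

Detection branch lost [AND]: North axle counter offline=occurs, Lamp driver is down=occurs → all inputs occur → occurs.
Interlocking logic lost [OR]: Signal lamp fails=not, Primary power supply lost=not, Detection branch lost=occurs → at least one input occurs → occurs.
Power stage lost [AND]: Track relay stuck=not, A interlocking CPU trips=not → not all inputs occur → does not occur.
Track circuit fails [AND]: Reserve bond wire trips=occurs, Power stage lost=not, Cable offline=not → not all inputs occur → does not occur.
Signal drive unavailable [OR]: Signal lamp 2 fails=occurs, Aft power supply 2 is inoperative=occurs, Lower axle counter 2 is inoperative=not, Aft lamp driver 2 lost=occurs → at least one input occurs → occurs.
Vital path down [AND]: South insulated joint offline=occurs, Emergency vital relay is inoperative=not, Signal drive unavailable=occurs → not all inputs occur → does not occur.
Detection branch 2 inoperative [OR]: Vital path down=not, #2 bond wire 2 lost=occurs, Primary track relay 2 is out=not, Interlocking CPU 2 degraded=occurs → at least one input occurs → occurs.
Interlocking logic 2 down [AND]: Detection branch 2 inoperative=occurs, Cable 2 lost=not → not all inputs occur → does not occur.
Rail signal shows false clear [OR]: Interlocking logic lost=occurs, Track circuit fails=not, Interlocking logic 2 down=not, #1 insulated joint 2 failed=not → at least one input occurs → occurs.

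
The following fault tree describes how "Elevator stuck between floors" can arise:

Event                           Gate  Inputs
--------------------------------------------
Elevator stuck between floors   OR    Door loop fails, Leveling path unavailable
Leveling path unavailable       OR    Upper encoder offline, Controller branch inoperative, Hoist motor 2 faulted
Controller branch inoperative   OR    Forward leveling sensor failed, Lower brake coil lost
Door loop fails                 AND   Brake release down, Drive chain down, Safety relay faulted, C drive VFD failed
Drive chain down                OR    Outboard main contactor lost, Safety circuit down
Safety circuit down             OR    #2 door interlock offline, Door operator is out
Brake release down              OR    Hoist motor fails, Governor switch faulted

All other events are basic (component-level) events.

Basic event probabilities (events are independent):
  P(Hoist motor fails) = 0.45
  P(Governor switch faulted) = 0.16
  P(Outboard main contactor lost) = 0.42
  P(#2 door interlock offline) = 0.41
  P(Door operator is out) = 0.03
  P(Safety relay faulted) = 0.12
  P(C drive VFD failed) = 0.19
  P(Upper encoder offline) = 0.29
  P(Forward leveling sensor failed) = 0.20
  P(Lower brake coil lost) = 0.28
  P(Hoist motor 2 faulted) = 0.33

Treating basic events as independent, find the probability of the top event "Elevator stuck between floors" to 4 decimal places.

0.7282

P(Brake release down) [OR] = 1 − (1−0.45) × (1−0.16) = 0.538000
P(Safety circuit down) [OR] = 1 − (1−0.41) × (1−0.03) = 0.427700
P(Drive chain down) [OR] = 1 − (1−0.42) × (1−0.427700) = 0.668066
P(Door loop fails) [AND] = 0.538000 × 0.668066 × 0.12 × 0.19 = 0.008195
P(Controller branch inoperative) [OR] = 1 − (1−0.20) × (1−0.28) = 0.424000
P(Leveling path unavailable) [OR] = 1 − (1−0.29) × (1−0.424000) × (1−0.33) = 0.725997
P(Elevator stuck between floors) [OR] = 1 − (1−0.008195) × (1−0.725997) = 0.728242
Rounded to 4 decimal places: P(Elevator stuck between floors) ≈ 0.7282.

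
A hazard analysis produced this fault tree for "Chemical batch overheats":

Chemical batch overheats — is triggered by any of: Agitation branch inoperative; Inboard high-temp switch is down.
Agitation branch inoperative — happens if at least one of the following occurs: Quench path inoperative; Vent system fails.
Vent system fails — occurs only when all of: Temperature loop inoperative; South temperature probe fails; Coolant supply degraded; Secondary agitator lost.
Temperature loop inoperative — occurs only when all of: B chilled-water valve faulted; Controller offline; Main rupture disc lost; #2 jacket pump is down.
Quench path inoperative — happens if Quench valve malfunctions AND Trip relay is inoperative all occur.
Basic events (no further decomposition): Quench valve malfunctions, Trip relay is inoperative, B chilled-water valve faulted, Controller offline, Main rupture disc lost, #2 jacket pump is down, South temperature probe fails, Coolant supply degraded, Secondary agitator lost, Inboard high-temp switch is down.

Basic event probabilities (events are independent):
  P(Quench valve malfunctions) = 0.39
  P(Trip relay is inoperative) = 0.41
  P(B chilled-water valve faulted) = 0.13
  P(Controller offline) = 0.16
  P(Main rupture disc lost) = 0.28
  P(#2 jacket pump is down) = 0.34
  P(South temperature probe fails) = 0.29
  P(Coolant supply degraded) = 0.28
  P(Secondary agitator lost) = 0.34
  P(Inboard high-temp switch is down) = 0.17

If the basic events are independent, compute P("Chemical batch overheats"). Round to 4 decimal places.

0.3028

P(Quench path inoperative) [AND] = 0.39 × 0.41 = 0.159900
P(Temperature loop inoperative) [AND] = 0.13 × 0.16 × 0.28 × 0.34 = 0.001980
P(Vent system fails) [AND] = 0.001980 × 0.29 × 0.28 × 0.34 = 0.000055
P(Agitation branch inoperative) [OR] = 1 − (1−0.159900) × (1−0.000055) = 0.159946
P(Chemical batch overheats) [OR] = 1 − (1−0.159946) × (1−0.17) = 0.302755
Rounded to 4 decimal places: P(Chemical batch overheats) ≈ 0.3028.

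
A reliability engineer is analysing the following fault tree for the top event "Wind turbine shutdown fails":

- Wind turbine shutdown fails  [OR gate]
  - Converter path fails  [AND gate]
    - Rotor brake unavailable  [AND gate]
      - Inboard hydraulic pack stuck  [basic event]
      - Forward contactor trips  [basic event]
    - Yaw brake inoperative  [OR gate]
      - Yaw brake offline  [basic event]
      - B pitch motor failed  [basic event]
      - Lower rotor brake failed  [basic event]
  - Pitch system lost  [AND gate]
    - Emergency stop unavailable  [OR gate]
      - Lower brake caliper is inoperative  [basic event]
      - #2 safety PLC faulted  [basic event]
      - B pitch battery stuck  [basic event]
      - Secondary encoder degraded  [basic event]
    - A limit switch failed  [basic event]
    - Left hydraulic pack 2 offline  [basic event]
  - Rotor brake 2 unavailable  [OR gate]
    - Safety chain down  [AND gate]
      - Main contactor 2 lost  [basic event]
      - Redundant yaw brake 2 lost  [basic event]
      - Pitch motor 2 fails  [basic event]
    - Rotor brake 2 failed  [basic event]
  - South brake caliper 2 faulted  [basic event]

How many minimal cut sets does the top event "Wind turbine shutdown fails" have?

Rotor brake unavailable [AND]: one cut set from each child combined → 1 × 1 = 1 cut set(s).
Yaw brake inoperative [OR]: union of children's cut sets → 3 cut set(s).
Converter path fails [AND]: one cut set from each child combined → 1 × 3 = 3 cut set(s).
Emergency stop unavailable [OR]: union of children's cut sets → 4 cut set(s).
Pitch system lost [AND]: one cut set from each child combined → 4 × 1 × 1 = 4 cut set(s).
Safety chain down [AND]: one cut set from each child combined → 1 × 1 × 1 = 1 cut set(s).
Rotor brake 2 unavailable [OR]: union of children's cut sets → 2 cut set(s).
Wind turbine shutdown fails [OR]: union of children's cut sets → 10 cut set(s).
Minimal cut sets: {Forward contactor trips, Inboard hydraulic pack stuck, Yaw brake offline}; {B pitch motor failed, Forward contactor trips, Inboard hydraulic pack stuck}; {Forward contactor trips, Inboard hydraulic pack stuck, Lower rotor brake failed}; {A limit switch failed, Left hydraulic pack 2 offline, Lower brake caliper is inoperative}; {#2 safety PLC faulted, A limit switch failed, Left hydraulic pack 2 offline}; {A limit switch failed, B pitch battery stuck, Left hydraulic pack 2 offline}; {A limit switch failed, Left hydraulic pack 2 offline, Secondary encoder degraded}; {Main contactor 2 lost, Pitch motor 2 fails, Redundant yaw brake 2 lost}; {Rotor brake 2 failed}; {South brake caliper 2 faulted}.

10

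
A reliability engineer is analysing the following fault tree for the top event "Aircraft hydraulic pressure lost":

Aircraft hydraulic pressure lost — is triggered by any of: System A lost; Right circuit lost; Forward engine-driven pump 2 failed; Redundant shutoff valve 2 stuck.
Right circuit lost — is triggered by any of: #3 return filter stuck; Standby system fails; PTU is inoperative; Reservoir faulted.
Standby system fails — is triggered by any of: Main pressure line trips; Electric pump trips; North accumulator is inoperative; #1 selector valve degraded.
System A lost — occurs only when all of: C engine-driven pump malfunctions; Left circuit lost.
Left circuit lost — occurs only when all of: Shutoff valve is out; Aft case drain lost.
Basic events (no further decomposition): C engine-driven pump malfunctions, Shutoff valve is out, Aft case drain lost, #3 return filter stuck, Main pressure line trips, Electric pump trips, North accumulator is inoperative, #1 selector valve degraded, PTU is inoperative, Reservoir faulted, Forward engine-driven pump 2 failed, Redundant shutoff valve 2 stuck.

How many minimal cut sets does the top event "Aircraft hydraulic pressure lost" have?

Left circuit lost [AND]: one cut set from each child combined → 1 × 1 = 1 cut set(s).
System A lost [AND]: one cut set from each child combined → 1 × 1 = 1 cut set(s).
Standby system fails [OR]: union of children's cut sets → 4 cut set(s).
Right circuit lost [OR]: union of children's cut sets → 7 cut set(s).
Aircraft hydraulic pressure lost [OR]: union of children's cut sets → 10 cut set(s).
Minimal cut sets: {Aft case drain lost, C engine-driven pump malfunctions, Shutoff valve is out}; {#3 return filter stuck}; {Main pressure line trips}; {Electric pump trips}; {North accumulator is inoperative}; {#1 selector valve degraded}; {PTU is inoperative}; {Reservoir faulted}; {Forward engine-driven pump 2 failed}; {Redundant shutoff valve 2 stuck}.

10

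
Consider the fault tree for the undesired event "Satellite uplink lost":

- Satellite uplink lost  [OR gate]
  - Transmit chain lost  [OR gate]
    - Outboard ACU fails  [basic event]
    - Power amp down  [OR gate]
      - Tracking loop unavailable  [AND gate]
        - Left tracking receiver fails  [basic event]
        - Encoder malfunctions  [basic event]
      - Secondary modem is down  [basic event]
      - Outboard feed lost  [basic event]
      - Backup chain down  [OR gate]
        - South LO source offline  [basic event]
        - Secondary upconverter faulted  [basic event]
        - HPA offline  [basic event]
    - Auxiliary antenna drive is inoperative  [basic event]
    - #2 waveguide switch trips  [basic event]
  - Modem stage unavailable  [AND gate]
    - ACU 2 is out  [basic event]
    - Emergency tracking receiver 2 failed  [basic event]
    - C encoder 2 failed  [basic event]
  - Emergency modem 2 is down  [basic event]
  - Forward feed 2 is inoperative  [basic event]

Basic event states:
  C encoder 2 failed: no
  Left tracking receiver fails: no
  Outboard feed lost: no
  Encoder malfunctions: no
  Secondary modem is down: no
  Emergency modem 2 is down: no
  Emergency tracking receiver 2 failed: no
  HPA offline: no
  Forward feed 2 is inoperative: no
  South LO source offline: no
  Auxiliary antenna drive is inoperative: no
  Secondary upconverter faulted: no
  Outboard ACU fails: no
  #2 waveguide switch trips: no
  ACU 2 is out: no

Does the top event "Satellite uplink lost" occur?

No

Tracking loop unavailable [AND]: Left tracking receiver fails=not, Encoder malfunctions=not → not all inputs occur → does not occur.
Backup chain down [OR]: South LO source offline=not, Secondary upconverter faulted=not, HPA offline=not → no input occurs → does not occur.
Power amp down [OR]: Tracking loop unavailable=not, Secondary modem is down=not, Outboard feed lost=not, Backup chain down=not → no input occurs → does not occur.
Transmit chain lost [OR]: Outboard ACU fails=not, Power amp down=not, Auxiliary antenna drive is inoperative=not, #2 waveguide switch trips=not → no input occurs → does not occur.
Modem stage unavailable [AND]: ACU 2 is out=not, Emergency tracking receiver 2 failed=not, C encoder 2 failed=not → not all inputs occur → does not occur.
Satellite uplink lost [OR]: Transmit chain lost=not, Modem stage unavailable=not, Emergency modem 2 is down=not, Forward feed 2 is inoperative=not → no input occurs → does not occur.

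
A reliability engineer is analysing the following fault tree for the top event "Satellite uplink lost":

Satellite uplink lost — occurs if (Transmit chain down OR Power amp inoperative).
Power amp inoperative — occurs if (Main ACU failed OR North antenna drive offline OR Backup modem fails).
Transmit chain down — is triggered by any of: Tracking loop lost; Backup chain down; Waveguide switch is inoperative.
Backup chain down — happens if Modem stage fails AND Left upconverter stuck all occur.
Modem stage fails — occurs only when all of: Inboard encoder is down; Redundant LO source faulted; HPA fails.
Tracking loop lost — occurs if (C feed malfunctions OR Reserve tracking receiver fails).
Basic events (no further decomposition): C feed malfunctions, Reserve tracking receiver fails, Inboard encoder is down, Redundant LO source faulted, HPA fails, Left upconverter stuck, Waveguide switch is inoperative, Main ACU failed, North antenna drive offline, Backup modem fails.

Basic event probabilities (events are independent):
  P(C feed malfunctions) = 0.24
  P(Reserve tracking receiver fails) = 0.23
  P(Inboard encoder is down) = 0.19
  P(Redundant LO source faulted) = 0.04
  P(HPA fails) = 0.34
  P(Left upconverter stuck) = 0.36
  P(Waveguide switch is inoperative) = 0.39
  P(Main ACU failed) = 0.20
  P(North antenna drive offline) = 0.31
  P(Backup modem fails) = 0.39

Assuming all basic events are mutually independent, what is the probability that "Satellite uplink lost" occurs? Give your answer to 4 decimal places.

P(Tracking loop lost) [OR] = 1 − (1−0.24) × (1−0.23) = 0.414800
P(Modem stage fails) [AND] = 0.19 × 0.04 × 0.34 = 0.002584
P(Backup chain down) [AND] = 0.002584 × 0.36 = 0.000930
P(Transmit chain down) [OR] = 1 − (1−0.414800) × (1−0.000930) × (1−0.39) = 0.643360
P(Power amp inoperative) [OR] = 1 − (1−0.20) × (1−0.31) × (1−0.39) = 0.663280
P(Satellite uplink lost) [OR] = 1 − (1−0.643360) × (1−0.663280) = 0.879912
Rounded to 4 decimal places: P(Satellite uplink lost) ≈ 0.8799.

0.8799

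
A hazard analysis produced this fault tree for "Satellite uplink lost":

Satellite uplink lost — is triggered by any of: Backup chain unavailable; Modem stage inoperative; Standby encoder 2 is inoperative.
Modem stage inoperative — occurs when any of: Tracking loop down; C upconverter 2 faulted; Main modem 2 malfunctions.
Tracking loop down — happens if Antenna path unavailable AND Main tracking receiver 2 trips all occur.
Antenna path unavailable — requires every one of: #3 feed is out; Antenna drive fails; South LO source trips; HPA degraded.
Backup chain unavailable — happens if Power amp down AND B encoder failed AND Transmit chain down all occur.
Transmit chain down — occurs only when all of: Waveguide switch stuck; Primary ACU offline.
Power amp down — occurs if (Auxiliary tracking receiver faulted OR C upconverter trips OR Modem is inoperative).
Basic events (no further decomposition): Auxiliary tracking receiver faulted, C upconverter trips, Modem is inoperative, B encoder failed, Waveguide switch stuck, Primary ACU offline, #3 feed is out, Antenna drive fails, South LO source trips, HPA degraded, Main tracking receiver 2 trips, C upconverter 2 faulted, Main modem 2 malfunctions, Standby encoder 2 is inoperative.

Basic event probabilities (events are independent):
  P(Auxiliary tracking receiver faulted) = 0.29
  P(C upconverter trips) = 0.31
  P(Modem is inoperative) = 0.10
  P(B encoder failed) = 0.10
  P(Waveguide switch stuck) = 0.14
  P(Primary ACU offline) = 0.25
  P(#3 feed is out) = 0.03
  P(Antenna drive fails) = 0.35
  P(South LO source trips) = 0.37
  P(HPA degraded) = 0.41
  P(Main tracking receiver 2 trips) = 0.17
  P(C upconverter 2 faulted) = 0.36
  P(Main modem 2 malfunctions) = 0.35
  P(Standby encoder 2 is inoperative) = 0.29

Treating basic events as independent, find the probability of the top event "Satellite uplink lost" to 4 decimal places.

P(Power amp down) [OR] = 1 − (1−0.29) × (1−0.31) × (1−0.10) = 0.559090
P(Transmit chain down) [AND] = 0.14 × 0.25 = 0.035000
P(Backup chain unavailable) [AND] = 0.559090 × 0.10 × 0.035000 = 0.001957
P(Antenna path unavailable) [AND] = 0.03 × 0.35 × 0.37 × 0.41 = 0.001593
P(Tracking loop down) [AND] = 0.001593 × 0.17 = 0.000271
P(Modem stage inoperative) [OR] = 1 − (1−0.000271) × (1−0.36) × (1−0.35) = 0.584113
P(Satellite uplink lost) [OR] = 1 − (1−0.001957) × (1−0.584113) × (1−0.29) = 0.705298
Rounded to 4 decimal places: P(Satellite uplink lost) ≈ 0.7053.

0.7053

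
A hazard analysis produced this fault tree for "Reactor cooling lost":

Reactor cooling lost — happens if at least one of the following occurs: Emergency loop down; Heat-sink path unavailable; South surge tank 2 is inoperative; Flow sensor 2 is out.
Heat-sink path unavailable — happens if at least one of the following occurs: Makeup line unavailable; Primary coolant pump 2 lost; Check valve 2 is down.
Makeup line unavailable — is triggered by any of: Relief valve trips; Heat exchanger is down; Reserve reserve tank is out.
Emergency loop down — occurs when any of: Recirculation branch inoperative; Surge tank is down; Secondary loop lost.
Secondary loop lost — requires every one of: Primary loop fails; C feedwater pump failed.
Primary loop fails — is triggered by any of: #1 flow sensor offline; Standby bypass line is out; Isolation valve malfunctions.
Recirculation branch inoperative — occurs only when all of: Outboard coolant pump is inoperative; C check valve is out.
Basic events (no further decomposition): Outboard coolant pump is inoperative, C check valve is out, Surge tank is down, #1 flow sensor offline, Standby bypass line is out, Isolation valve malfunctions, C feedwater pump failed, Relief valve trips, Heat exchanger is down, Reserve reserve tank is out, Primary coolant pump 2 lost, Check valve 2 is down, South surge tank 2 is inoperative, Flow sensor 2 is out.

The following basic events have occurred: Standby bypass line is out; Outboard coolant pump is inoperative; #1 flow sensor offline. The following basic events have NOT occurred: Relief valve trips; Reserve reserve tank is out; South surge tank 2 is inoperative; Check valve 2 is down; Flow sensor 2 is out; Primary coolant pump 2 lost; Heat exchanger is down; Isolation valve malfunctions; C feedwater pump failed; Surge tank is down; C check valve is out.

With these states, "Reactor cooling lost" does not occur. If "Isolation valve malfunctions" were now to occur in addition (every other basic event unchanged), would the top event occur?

Counterfactual: set "Isolation valve malfunctions" to occurred.
Recirculation branch inoperative [AND]: Outboard coolant pump is inoperative=occurs, C check valve is out=not → not all inputs occur → does not occur.
Primary loop fails [OR]: #1 flow sensor offline=occurs, Standby bypass line is out=occurs, Isolation valve malfunctions=occurs → at least one input occurs → occurs.
Secondary loop lost [AND]: Primary loop fails=occurs, C feedwater pump failed=not → not all inputs occur → does not occur.
Emergency loop down [OR]: Recirculation branch inoperative=not, Surge tank is down=not, Secondary loop lost=not → no input occurs → does not occur.
Makeup line unavailable [OR]: Relief valve trips=not, Heat exchanger is down=not, Reserve reserve tank is out=not → no input occurs → does not occur.
Heat-sink path unavailable [OR]: Makeup line unavailable=not, Primary coolant pump 2 lost=not, Check valve 2 is down=not → no input occurs → does not occur.
Reactor cooling lost [OR]: Emergency loop down=not, Heat-sink path unavailable=not, South surge tank 2 is inoperative=not, Flow sensor 2 is out=not → no input occurs → does not occur.

No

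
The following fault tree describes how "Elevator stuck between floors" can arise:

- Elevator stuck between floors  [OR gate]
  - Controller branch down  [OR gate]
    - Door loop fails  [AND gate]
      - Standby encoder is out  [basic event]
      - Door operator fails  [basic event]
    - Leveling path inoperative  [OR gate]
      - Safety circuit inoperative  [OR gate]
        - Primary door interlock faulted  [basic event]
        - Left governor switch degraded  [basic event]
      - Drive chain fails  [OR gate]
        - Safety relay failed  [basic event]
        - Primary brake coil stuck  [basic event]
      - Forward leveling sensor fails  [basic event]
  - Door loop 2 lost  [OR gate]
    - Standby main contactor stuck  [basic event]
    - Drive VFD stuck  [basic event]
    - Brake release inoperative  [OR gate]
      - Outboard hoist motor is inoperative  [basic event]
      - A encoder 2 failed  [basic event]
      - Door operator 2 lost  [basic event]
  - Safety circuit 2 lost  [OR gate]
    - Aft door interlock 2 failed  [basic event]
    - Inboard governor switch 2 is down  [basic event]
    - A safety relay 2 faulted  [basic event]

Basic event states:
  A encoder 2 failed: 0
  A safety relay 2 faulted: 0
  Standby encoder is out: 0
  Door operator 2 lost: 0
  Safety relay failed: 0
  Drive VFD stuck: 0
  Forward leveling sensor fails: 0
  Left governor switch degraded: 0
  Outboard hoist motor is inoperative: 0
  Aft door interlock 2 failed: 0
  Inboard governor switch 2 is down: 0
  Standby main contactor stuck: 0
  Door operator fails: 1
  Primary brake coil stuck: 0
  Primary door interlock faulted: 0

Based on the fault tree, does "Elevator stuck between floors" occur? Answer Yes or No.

No

Door loop fails [AND]: Standby encoder is out=not, Door operator fails=occurs → not all inputs occur → does not occur.
Safety circuit inoperative [OR]: Primary door interlock faulted=not, Left governor switch degraded=not → no input occurs → does not occur.
Drive chain fails [OR]: Safety relay failed=not, Primary brake coil stuck=not → no input occurs → does not occur.
Leveling path inoperative [OR]: Safety circuit inoperative=not, Drive chain fails=not, Forward leveling sensor fails=not → no input occurs → does not occur.
Controller branch down [OR]: Door loop fails=not, Leveling path inoperative=not → no input occurs → does not occur.
Brake release inoperative [OR]: Outboard hoist motor is inoperative=not, A encoder 2 failed=not, Door operator 2 lost=not → no input occurs → does not occur.
Door loop 2 lost [OR]: Standby main contactor stuck=not, Drive VFD stuck=not, Brake release inoperative=not → no input occurs → does not occur.
Safety circuit 2 lost [OR]: Aft door interlock 2 failed=not, Inboard governor switch 2 is down=not, A safety relay 2 faulted=not → no input occurs → does not occur.
Elevator stuck between floors [OR]: Controller branch down=not, Door loop 2 lost=not, Safety circuit 2 lost=not → no input occurs → does not occur.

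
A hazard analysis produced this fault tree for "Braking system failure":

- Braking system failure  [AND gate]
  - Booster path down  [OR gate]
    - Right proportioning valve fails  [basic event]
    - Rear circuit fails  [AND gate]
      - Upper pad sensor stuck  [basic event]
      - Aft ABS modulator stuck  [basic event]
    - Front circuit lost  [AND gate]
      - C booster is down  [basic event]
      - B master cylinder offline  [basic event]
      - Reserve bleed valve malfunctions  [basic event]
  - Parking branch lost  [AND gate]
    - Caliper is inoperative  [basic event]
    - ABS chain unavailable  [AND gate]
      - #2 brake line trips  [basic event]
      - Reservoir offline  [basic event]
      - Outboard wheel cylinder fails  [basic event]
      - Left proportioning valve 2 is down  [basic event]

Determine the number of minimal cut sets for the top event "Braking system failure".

3

Rear circuit fails [AND]: one cut set from each child combined → 1 × 1 = 1 cut set(s).
Front circuit lost [AND]: one cut set from each child combined → 1 × 1 × 1 = 1 cut set(s).
Booster path down [OR]: union of children's cut sets → 3 cut set(s).
ABS chain unavailable [AND]: one cut set from each child combined → 1 × 1 × 1 × 1 = 1 cut set(s).
Parking branch lost [AND]: one cut set from each child combined → 1 × 1 = 1 cut set(s).
Braking system failure [AND]: one cut set from each child combined → 3 × 1 = 3 cut set(s).
Minimal cut sets: {#2 brake line trips, Caliper is inoperative, Left proportioning valve 2 is down, Outboard wheel cylinder fails, Reservoir offline, Right proportioning valve fails}; {#2 brake line trips, Aft ABS modulator stuck, Caliper is inoperative, Left proportioning valve 2 is down, Outboard wheel cylinder fails, Reservoir offline, Upper pad sensor stuck}; {#2 brake line trips, B master cylinder offline, C booster is down, Caliper is inoperative, Left proportioning valve 2 is down, Outboard wheel cylinder fails, Reserve bleed valve malfunctions, Reservoir offline}.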